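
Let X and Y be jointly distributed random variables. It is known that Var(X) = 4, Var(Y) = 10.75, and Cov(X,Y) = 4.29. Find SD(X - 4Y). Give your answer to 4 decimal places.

Var(X - 4Y) = (1)²·Var(X) + (-4)²·Var(Y) + 2·(1)·(-4)·Cov(X,Y)
= 1·4 + 16·10.75 + -8·4.29 = 141.68
SD(X - 4Y) = √141.68 ≈ 11.9029

11.9029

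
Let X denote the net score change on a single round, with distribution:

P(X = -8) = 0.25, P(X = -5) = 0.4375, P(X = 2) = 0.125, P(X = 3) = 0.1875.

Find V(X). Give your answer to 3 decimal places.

E[X] = (-8)(0.25) + (-5)(0.4375) + (2)(0.125) + (3)(0.1875) = -3.375
E[X²] = (-8)²(0.25) + (-5)²(0.4375) + (2)²(0.125) + (3)²(0.1875) = 29.125
V(X) = E[X²] − (E[X])² = 29.125 − (-3.375)² = 17.734375

17.734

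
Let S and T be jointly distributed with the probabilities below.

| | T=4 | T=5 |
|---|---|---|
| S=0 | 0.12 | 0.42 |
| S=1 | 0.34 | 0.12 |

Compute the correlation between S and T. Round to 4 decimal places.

E[S] = 0.46,  E[T] = 4.54
E[ST] = 1.96
Cov(S,T) = E[ST] − E[S]E[T] = 1.96 − (0.46)(4.54) = -0.1284
Var(S) = 0.2484,  Var(T) = 0.2484
ρ = -0.1284 / √(0.2484·0.2484) ≈ -0.5169

-0.5169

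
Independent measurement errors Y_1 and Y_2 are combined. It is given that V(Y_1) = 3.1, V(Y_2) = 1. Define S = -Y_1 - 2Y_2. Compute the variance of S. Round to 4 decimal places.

7.1000

By independence, V(S) = (-1)²V(Y_1) + (-2)²V(Y_2)
= (-1)²·3.1 + (-2)²·1 = 7.1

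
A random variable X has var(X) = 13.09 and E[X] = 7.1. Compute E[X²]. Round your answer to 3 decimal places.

63.500

E[X²] = var(X) + (E[X])² = 13.09 + (7.1)² = 63.5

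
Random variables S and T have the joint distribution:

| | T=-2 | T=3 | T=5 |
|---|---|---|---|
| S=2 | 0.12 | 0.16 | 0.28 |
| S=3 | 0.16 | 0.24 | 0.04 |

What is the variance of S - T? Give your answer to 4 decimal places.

8.7200

E[S] = 2.44,  E[T] = 2.24,  E[ST] = 5.08
V(S) = 6.2 − (2.44)² = 0.2464;  V(T) = 12.72 − (2.24)² = 7.7024
cov(S,T) = 5.08 − (2.44)(2.24) = -0.3856
V(S - T) = (1)²·0.2464 + (-1)²·7.7024 + 2·(1)·(-1)·-0.3856 = 8.72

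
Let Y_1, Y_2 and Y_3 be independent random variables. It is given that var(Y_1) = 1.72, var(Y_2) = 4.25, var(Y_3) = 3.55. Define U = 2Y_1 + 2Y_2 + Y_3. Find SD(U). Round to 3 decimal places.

By independence, var(U) = (2)²var(Y_1) + (2)²var(Y_2) + (1)²var(Y_3)
= (2)²·1.72 + (2)²·4.25 + (1)²·3.55 = 27.43
SD(U) = √27.43 ≈ 5.237

5.237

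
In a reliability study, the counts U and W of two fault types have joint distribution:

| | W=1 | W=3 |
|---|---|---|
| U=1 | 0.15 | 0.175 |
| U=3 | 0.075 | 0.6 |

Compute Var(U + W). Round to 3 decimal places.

2.190

E[U] = 2.35,  E[W] = 2.55,  E[UW] = 6.3
Var(U) = 6.4 − (2.35)² = 0.8775;  Var(W) = 7.2 − (2.55)² = 0.6975
cov(U,W) = 6.3 − (2.35)(2.55) = 0.3075
Var(U + W) = (1)²·0.8775 + (1)²·0.6975 + 2·(1)·(1)·0.3075 = 2.19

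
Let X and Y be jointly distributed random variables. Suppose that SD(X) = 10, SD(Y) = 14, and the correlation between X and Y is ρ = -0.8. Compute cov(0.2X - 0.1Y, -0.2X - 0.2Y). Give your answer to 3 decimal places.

var(X) = (10)² = 100;  var(Y) = (14)² = 196
cov(X,Y) = ρ·SD(X)·SD(Y) = -0.8·10·14 = -112
cov(0.2X - 0.1Y, -0.2X - 0.2Y) = (0.2)(-0.2)var(X) + (-0.1)(-0.2)var(Y) + [(0.2)(-0.2) + (-0.1)(-0.2)]cov(X,Y)
= -0.04·100 + 0.02·196 + -0.02·-112 = 2.16

2.160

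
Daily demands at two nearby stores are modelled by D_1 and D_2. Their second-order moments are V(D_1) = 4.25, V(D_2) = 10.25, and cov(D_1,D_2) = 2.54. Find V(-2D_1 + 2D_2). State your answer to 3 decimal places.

37.680

V(-2D_1 + 2D_2) = (-2)²·V(D_1) + (2)²·V(D_2) + 2·(-2)·(2)·cov(D_1,D_2)
= 4·4.25 + 4·10.25 + -8·2.54 = 37.68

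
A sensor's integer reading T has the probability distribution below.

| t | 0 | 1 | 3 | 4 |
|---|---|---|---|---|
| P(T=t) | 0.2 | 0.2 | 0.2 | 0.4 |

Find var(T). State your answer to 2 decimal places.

2.64

E[T] = (0)(0.2) + (1)(0.2) + (3)(0.2) + (4)(0.4) = 2.4
E[T²] = (0)²(0.2) + (1)²(0.2) + (3)²(0.2) + (4)²(0.4) = 8.4
var(T) = E[T²] − (E[T])² = 8.4 − (2.4)² = 2.64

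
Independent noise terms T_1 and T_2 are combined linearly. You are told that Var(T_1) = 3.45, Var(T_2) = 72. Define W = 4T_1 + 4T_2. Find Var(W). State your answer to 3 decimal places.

By independence, Var(W) = (4)²Var(T_1) + (4)²Var(T_2)
= (4)²·3.45 + (4)²·72 = 1207.2

1207.200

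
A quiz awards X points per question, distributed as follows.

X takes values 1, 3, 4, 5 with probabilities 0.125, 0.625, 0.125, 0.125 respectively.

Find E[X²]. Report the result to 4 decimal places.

10.8750

E[X²] = (1)²(0.125) + (3)²(0.625) + (4)²(0.125) + (5)²(0.125) = 10.875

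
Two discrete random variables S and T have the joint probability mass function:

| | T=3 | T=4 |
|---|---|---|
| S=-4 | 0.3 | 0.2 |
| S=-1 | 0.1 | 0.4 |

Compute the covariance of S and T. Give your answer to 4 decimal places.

0.3000

E[S] = -2.5,  E[T] = 3.6
E[ST] = -8.7
Cov(S,T) = E[ST] − E[S]E[T] = -8.7 − (-2.5)(3.6) = 0.3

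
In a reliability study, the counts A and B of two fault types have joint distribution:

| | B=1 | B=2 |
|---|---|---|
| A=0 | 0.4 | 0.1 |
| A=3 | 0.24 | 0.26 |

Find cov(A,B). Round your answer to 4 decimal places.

0.2400

E[A] = 1.5,  E[B] = 1.36
E[AB] = 2.28
cov(A,B) = E[AB] − E[A]E[B] = 2.28 − (1.5)(1.36) = 0.24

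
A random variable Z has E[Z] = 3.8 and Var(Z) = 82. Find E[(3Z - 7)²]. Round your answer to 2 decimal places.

757.36

E[3Z - 7] = 3·3.8 − 7 = 4.4
Var(3Z - 7) = (3)²·82 = 738
E[(3Z - 7)²] = Var((3Z - 7)) + (E[(3Z - 7)])² = 738 + (4.4)² = 757.36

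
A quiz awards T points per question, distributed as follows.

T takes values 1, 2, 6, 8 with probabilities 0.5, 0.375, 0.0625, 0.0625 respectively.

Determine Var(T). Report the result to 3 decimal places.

3.734

E[T] = (1)(0.5) + (2)(0.375) + (6)(0.0625) + (8)(0.0625) = 2.125
E[T²] = (1)²(0.5) + (2)²(0.375) + (6)²(0.0625) + (8)²(0.0625) = 8.25
Var(T) = E[T²] − (E[T])² = 8.25 − (2.125)² = 3.734375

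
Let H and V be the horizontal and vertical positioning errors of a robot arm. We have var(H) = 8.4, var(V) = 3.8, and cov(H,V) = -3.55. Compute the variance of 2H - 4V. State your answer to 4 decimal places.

var(2H - 4V) = (2)²·var(H) + (-4)²·var(V) + 2·(2)·(-4)·cov(H,V)
= 4·8.4 + 16·3.8 + -16·-3.55 = 151.2

151.2000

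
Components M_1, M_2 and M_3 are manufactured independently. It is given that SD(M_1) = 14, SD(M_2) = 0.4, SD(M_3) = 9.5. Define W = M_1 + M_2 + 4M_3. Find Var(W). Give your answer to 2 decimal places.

Var(M_1) = 196, Var(M_2) = 0.16, Var(M_3) = 90.25
By independence, Var(W) = (1)²Var(M_1) + (1)²Var(M_2) + (4)²Var(M_3)
= (1)²·196 + (1)²·0.16 + (4)²·90.25 = 1640.16

1640.16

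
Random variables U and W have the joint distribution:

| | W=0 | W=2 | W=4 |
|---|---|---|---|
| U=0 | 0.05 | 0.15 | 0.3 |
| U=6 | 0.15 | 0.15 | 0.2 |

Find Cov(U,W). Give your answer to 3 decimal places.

-1.200

E[U] = 3,  E[W] = 2.6
E[UW] = 6.6
Cov(U,W) = E[UW] − E[U]E[W] = 6.6 − (3)(2.6) = -1.2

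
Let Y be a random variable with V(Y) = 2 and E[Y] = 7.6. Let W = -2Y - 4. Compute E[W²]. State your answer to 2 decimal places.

376.64

E[-2Y - 4] = -2·7.6 − 4 = -19.2
V(-2Y - 4) = (-2)²·2 = 8
E[W²] = V(W) + (E[W])² = 8 + (-19.2)² = 376.64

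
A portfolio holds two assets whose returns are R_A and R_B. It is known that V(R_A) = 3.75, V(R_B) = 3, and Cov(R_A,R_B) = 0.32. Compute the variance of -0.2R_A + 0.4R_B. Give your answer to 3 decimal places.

V(-0.2R_A + 0.4R_B) = (-0.2)²·V(R_A) + (0.4)²·V(R_B) + 2·(-0.2)·(0.4)·Cov(R_A,R_B)
= 0.04·3.75 + 0.16·3 + -0.16·0.32 = 0.5788

0.579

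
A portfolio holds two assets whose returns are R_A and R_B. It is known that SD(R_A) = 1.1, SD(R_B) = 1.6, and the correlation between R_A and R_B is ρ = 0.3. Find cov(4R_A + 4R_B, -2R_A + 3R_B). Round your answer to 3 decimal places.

23.152

Var(R_A) = (1.1)² = 1.21;  Var(R_B) = (1.6)² = 2.56
cov(R_A,R_B) = ρ·SD(R_A)·SD(R_B) = 0.3·1.1·1.6 = 0.528
cov(4R_A + 4R_B, -2R_A + 3R_B) = (4)(-2)Var(R_A) + (4)(3)Var(R_B) + [(4)(3) + (4)(-2)]cov(R_A,R_B)
= -8·1.21 + 12·2.56 + 4·0.528 = 23.152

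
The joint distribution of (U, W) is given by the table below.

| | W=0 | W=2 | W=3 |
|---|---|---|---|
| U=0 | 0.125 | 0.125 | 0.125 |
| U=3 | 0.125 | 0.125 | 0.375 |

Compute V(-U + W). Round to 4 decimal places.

2.8594

E[U] = 1.875,  E[W] = 2,  E[UW] = 4.125
V(U) = 5.625 − (1.875)² = 2.109375;  V(W) = 5.5 − (2)² = 1.5
Cov(U,W) = 4.125 − (1.875)(2) = 0.375
V(-U + W) = (-1)²·2.109375 + (1)²·1.5 + 2·(-1)·(1)·0.375 = 2.859375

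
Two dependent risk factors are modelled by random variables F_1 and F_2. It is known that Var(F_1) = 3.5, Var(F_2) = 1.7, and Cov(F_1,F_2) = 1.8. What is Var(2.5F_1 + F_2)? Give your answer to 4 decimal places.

Var(2.5F_1 + F_2) = (2.5)²·Var(F_1) + (1)²·Var(F_2) + 2·(2.5)·(1)·Cov(F_1,F_2)
= 6.25·3.5 + 1·1.7 + 5·1.8 = 32.575

32.5750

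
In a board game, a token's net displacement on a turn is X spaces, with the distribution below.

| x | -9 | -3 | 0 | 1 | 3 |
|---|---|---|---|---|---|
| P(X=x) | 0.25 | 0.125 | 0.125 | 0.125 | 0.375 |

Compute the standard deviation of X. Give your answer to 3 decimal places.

E[X] = (-9)(0.25) + (-3)(0.125) + (0)(0.125) + (1)(0.125) + (3)(0.375) = -1.375
E[X²] = (-9)²(0.25) + (-3)²(0.125) + (0)²(0.125) + (1)²(0.125) + (3)²(0.375) = 24.875
Var(X) = E[X²] − (E[X])² = 24.875 − (-1.375)² = 22.984375
sd(X) = √22.984375 ≈ 4.794

4.794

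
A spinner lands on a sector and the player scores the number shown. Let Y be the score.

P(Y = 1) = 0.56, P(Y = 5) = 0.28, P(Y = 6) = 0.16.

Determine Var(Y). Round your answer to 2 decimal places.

4.79

E[Y] = (1)(0.56) + (5)(0.28) + (6)(0.16) = 2.92
E[Y²] = (1)²(0.56) + (5)²(0.28) + (6)²(0.16) = 13.32
Var(Y) = E[Y²] − (E[Y])² = 13.32 − (2.92)² = 4.7936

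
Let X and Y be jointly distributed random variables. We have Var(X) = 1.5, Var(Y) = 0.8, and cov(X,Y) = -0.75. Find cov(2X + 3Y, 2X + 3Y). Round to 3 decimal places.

cov(2X + 3Y, 2X + 3Y) = (2)(2)Var(X) + (3)(3)Var(Y) + [(2)(3) + (3)(2)]cov(X,Y)
= 4·1.5 + 9·0.8 + 12·-0.75 = 4.2

4.200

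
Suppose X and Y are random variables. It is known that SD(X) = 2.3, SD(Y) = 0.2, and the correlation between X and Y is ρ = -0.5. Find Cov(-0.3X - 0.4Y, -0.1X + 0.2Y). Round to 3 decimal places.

0.160

var(X) = (2.3)² = 5.29;  var(Y) = (0.2)² = 0.04
Cov(X,Y) = ρ·SD(X)·SD(Y) = -0.5·2.3·0.2 = -0.23
Cov(-0.3X - 0.4Y, -0.1X + 0.2Y) = (-0.3)(-0.1)var(X) + (-0.4)(0.2)var(Y) + [(-0.3)(0.2) + (-0.4)(-0.1)]Cov(X,Y)
= 0.03·5.29 + -0.08·0.04 + -0.02·-0.23 = 0.1601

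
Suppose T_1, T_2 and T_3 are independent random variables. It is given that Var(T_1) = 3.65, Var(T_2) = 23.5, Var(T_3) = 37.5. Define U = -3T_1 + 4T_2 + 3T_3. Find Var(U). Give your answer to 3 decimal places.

746.350

By independence, Var(U) = (-3)²Var(T_1) + (4)²Var(T_2) + (3)²Var(T_3)
= (-3)²·3.65 + (4)²·23.5 + (3)²·37.5 = 746.35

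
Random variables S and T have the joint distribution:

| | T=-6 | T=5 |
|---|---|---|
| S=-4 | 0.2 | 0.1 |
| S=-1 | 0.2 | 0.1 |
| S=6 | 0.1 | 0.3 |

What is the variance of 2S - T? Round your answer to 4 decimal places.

E[S] = 0.9,  E[T] = -0.5,  E[ST] = 8.9
V(S) = 19.5 − (0.9)² = 18.69;  V(T) = 30.5 − (-0.5)² = 30.25
cov(S,T) = 8.9 − (0.9)(-0.5) = 9.35
V(2S - T) = (2)²·18.69 + (-1)²·30.25 + 2·(2)·(-1)·9.35 = 67.61

67.6100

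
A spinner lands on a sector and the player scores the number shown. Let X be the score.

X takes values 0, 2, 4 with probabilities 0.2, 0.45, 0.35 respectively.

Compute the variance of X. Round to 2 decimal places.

2.11

E[X] = (0)(0.2) + (2)(0.45) + (4)(0.35) = 2.3
E[X²] = (0)²(0.2) + (2)²(0.45) + (4)²(0.35) = 7.4
V(X) = E[X²] − (E[X])² = 7.4 − (2.3)² = 2.11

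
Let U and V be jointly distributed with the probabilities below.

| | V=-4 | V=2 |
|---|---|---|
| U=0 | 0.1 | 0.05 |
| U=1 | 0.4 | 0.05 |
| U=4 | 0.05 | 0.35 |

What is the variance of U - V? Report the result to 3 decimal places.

E[U] = 2.05,  E[V] = -1.3,  E[UV] = 0.5
Var(U) = 6.85 − (2.05)² = 2.6475;  Var(V) = 10.6 − (-1.3)² = 8.91
Cov(U,V) = 0.5 − (2.05)(-1.3) = 3.165
Var(U - V) = (1)²·2.6475 + (-1)²·8.91 + 2·(1)·(-1)·3.165 = 5.2275

5.228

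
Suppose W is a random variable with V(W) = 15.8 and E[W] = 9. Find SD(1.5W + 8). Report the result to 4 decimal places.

V(1.5W + 8) = (1.5)²·15.8 = 35.55
SD(1.5W + 8) = √35.55 ≈ 5.9624

5.9624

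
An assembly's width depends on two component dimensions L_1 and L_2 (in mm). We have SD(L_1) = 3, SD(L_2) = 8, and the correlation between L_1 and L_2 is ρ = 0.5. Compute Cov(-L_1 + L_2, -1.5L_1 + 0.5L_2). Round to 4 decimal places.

V(L_1) = (3)² = 9;  V(L_2) = (8)² = 64
Cov(L_1,L_2) = ρ·SD(L_1)·SD(L_2) = 0.5·3·8 = 12
Cov(-L_1 + L_2, -1.5L_1 + 0.5L_2) = (-1)(-1.5)V(L_1) + (1)(0.5)V(L_2) + [(-1)(0.5) + (1)(-1.5)]Cov(L_1,L_2)
= 1.5·9 + 0.5·64 + -2·12 = 21.5

21.5000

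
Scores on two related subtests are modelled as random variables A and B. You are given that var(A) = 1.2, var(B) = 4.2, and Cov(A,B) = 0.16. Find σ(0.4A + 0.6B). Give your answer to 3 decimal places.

1.334

var(0.4A + 0.6B) = (0.4)²·var(A) + (0.6)²·var(B) + 2·(0.4)·(0.6)·Cov(A,B)
= 0.16·1.2 + 0.36·4.2 + 0.48·0.16 = 1.7808
σ(0.4A + 0.6B) = √1.7808 ≈ 1.334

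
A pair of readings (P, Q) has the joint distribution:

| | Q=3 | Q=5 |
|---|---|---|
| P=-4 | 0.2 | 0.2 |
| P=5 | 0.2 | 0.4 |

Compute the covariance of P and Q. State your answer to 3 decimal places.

E[P] = 1.4,  E[Q] = 4.2
E[PQ] = 6.6
Cov(P,Q) = E[PQ] − E[P]E[Q] = 6.6 − (1.4)(4.2) = 0.72

0.720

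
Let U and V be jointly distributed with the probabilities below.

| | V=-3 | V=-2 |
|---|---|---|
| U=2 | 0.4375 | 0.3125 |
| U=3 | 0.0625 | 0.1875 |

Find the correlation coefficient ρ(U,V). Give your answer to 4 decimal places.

0.2887

E[U] = 2.25,  E[V] = -2.5
E[UV] = -5.5625
Cov(U,V) = E[UV] − E[U]E[V] = -5.5625 − (2.25)(-2.5) = 0.0625
var(U) = 0.1875,  var(V) = 0.25
ρ = 0.0625 / √(0.1875·0.25) ≈ 0.2887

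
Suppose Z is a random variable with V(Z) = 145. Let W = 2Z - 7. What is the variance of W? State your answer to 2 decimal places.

V(2Z - 7) = (2)²·V(Z) = 4·145 = 580

580.00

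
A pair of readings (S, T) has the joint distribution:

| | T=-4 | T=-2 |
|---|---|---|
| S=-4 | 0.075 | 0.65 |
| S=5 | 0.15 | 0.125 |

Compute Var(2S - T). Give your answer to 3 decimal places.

E[S] = -1.525,  E[T] = -2.45,  E[ST] = 2.15
Var(S) = 18.475 − (-1.525)² = 16.149375;  Var(T) = 6.7 − (-2.45)² = 0.6975
Cov(S,T) = 2.15 − (-1.525)(-2.45) = -1.58625
Var(2S - T) = (2)²·16.149375 + (-1)²·0.6975 + 2·(2)·(-1)·-1.58625 = 71.64

71.640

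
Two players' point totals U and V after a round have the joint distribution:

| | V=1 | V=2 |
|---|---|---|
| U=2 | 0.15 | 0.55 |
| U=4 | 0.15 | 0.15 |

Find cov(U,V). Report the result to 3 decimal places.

-0.120

E[U] = 2.6,  E[V] = 1.7
E[UV] = 4.3
cov(U,V) = E[UV] − E[U]E[V] = 4.3 − (2.6)(1.7) = -0.12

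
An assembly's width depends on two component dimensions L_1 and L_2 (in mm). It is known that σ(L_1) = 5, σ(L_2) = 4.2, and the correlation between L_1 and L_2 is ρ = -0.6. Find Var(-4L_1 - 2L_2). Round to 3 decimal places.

268.960

Var(L_1) = (5)² = 25;  Var(L_2) = (4.2)² = 17.64
Cov(L_1,L_2) = ρ·σ(L_1)·σ(L_2) = -0.6·5·4.2 = -12.6
Var(-4L_1 - 2L_2) = (-4)²·Var(L_1) + (-2)²·Var(L_2) + 2·(-4)·(-2)·Cov(L_1,L_2)
= 16·25 + 4·17.64 + 16·-12.6 = 268.96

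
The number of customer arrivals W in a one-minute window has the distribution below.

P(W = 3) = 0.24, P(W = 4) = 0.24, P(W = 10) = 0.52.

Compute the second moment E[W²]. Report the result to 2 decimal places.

58.00

E[W²] = (3)²(0.24) + (4)²(0.24) + (10)²(0.52) = 58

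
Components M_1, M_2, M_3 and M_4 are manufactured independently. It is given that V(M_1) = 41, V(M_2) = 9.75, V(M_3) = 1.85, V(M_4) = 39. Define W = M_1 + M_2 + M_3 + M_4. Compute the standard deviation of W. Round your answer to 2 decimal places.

9.57

By independence, V(W) = (1)²V(M_1) + (1)²V(M_2) + (1)²V(M_3) + (1)²V(M_4)
= (1)²·41 + (1)²·9.75 + (1)²·1.85 + (1)²·39 = 91.6
SD(W) = √91.6 ≈ 9.57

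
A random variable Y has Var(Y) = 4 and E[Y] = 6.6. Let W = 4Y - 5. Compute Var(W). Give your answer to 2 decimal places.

Var(4Y - 5) = (4)²·Var(Y) = 16·4 = 64

64.00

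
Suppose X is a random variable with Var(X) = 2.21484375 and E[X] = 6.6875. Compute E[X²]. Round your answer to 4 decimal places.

E[X²] = Var(X) + (E[X])² = 2.21484375 + (6.6875)² = 46.9375

46.9375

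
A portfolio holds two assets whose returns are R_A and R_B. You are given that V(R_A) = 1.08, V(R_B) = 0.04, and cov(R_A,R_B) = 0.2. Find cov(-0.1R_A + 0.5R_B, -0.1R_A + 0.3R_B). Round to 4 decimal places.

cov(-0.1R_A + 0.5R_B, -0.1R_A + 0.3R_B) = (-0.1)(-0.1)V(R_A) + (0.5)(0.3)V(R_B) + [(-0.1)(0.3) + (0.5)(-0.1)]cov(R_A,R_B)
= 0.01·1.08 + 0.15·0.04 + -0.08·0.2 = 0.0008

0.0008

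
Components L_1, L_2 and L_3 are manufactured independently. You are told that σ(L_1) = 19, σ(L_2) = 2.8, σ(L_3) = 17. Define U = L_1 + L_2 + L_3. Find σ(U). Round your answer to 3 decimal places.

V(L_1) = 361, V(L_2) = 7.84, V(L_3) = 289
By independence, V(U) = (1)²V(L_1) + (1)²V(L_2) + (1)²V(L_3)
= (1)²·361 + (1)²·7.84 + (1)²·289 = 657.84
σ(U) = √657.84 ≈ 25.648

25.648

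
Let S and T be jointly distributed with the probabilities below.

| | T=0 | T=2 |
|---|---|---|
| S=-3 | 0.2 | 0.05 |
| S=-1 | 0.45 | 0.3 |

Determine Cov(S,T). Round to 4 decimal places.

E[S] = -1.5,  E[T] = 0.7
E[ST] = -0.9
Cov(S,T) = E[ST] − E[S]E[T] = -0.9 − (-1.5)(0.7) = 0.15

0.1500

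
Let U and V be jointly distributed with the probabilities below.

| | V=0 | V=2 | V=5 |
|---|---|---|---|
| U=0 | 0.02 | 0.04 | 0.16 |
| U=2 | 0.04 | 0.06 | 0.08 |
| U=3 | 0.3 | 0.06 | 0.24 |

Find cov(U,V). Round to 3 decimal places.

-0.875

E[U] = 2.16,  E[V] = 2.72
E[UV] = 5
cov(U,V) = E[UV] − E[U]E[V] = 5 − (2.16)(2.72) = -0.8752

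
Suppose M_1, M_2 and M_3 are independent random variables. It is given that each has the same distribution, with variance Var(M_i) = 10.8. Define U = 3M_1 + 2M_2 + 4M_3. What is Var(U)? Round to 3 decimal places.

By independence, Var(U) = (3)²Var(M_1) + (2)²Var(M_2) + (4)²Var(M_3)
= (3)²·10.8 + (2)²·10.8 + (4)²·10.8 = 313.2

313.200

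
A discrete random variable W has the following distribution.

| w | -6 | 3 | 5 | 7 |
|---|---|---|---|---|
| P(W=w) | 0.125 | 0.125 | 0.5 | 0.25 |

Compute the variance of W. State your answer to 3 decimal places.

E[W] = (-6)(0.125) + (3)(0.125) + (5)(0.5) + (7)(0.25) = 3.875
E[W²] = (-6)²(0.125) + (3)²(0.125) + (5)²(0.5) + (7)²(0.25) = 30.375
Var(W) = E[W²] − (E[W])² = 30.375 − (3.875)² = 15.359375

15.359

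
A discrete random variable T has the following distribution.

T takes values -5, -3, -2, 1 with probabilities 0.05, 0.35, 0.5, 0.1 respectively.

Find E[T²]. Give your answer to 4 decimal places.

6.5000

E[T²] = (-5)²(0.05) + (-3)²(0.35) + (-2)²(0.5) + (1)²(0.1) = 6.5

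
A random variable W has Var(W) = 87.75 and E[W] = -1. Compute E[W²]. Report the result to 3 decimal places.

E[W²] = Var(W) + (E[W])² = 87.75 + (-1)² = 88.75

88.750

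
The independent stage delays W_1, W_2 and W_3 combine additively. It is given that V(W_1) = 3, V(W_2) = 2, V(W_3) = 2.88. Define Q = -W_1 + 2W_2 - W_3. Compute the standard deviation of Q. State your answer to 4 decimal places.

By independence, V(Q) = (-1)²V(W_1) + (2)²V(W_2) + (-1)²V(W_3)
= (-1)²·3 + (2)²·2 + (-1)²·2.88 = 13.88
SD(Q) = √13.88 ≈ 3.7256

3.7256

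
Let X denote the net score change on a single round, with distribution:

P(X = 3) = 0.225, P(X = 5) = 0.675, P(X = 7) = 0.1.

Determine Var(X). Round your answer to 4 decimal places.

1.2375

E[X] = (3)(0.225) + (5)(0.675) + (7)(0.1) = 4.75
E[X²] = (3)²(0.225) + (5)²(0.675) + (7)²(0.1) = 23.8
Var(X) = E[X²] − (E[X])² = 23.8 − (4.75)² = 1.2375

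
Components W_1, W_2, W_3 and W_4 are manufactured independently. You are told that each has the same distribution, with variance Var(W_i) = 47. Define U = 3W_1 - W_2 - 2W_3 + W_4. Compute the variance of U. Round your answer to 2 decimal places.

By independence, Var(U) = (3)²Var(W_1) + (-1)²Var(W_2) + (-2)²Var(W_3) + (1)²Var(W_4)
= (3)²·47 + (-1)²·47 + (-2)²·47 + (1)²·47 = 705

705.00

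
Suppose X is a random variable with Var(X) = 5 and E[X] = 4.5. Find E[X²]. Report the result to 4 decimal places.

25.2500

E[X²] = Var(X) + (E[X])² = 5 + (4.5)² = 25.25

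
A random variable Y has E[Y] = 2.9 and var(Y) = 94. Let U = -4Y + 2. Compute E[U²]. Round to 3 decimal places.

1596.160

E[-4Y + 2] = -4·2.9 + 2 = -9.6
var(-4Y + 2) = (-4)²·94 = 1504
E[U²] = var(U) + (E[U])² = 1504 + (-9.6)² = 1596.16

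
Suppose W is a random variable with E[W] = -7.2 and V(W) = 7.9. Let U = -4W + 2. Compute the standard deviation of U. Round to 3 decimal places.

11.243

V(-4W + 2) = (-4)²·7.9 = 126.4
sd(U) = √126.4 ≈ 11.243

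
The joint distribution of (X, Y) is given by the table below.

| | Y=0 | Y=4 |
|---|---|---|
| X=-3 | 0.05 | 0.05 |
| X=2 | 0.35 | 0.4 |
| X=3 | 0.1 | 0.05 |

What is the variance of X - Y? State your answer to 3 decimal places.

6.728

E[X] = 1.65,  E[Y] = 2,  E[XY] = 3.2
var(X) = 5.25 − (1.65)² = 2.5275;  var(Y) = 8 − (2)² = 4
Cov(X,Y) = 3.2 − (1.65)(2) = -0.1
var(X - Y) = (1)²·2.5275 + (-1)²·4 + 2·(1)·(-1)·-0.1 = 6.7275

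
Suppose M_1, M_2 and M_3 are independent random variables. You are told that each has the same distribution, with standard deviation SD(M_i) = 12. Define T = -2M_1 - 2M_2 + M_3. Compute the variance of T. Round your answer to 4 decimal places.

V(M_i) = (12)² = 144
By independence, V(T) = (-2)²V(M_1) + (-2)²V(M_2) + (1)²V(M_3)
= (-2)²·144 + (-2)²·144 + (1)²·144 = 1296

1296.0000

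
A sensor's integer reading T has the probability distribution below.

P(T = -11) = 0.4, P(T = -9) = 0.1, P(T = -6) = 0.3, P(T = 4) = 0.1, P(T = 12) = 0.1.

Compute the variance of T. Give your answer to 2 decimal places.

53.05

E[T] = (-11)(0.4) + (-9)(0.1) + (-6)(0.3) + (4)(0.1) + (12)(0.1) = -5.5
E[T²] = (-11)²(0.4) + (-9)²(0.1) + (-6)²(0.3) + (4)²(0.1) + (12)²(0.1) = 83.3
Var(T) = E[T²] − (E[T])² = 83.3 − (-5.5)² = 53.05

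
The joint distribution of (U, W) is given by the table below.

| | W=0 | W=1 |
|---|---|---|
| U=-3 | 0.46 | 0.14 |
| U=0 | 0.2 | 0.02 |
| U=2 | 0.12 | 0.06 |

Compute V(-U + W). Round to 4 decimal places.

E[U] = -1.44,  E[W] = 0.22,  E[UW] = -0.3
V(U) = 6.12 − (-1.44)² = 4.0464;  V(W) = 0.22 − (0.22)² = 0.1716
Cov(U,W) = -0.3 − (-1.44)(0.22) = 0.0168
V(-U + W) = (-1)²·4.0464 + (1)²·0.1716 + 2·(-1)·(1)·0.0168 = 4.1844

4.1844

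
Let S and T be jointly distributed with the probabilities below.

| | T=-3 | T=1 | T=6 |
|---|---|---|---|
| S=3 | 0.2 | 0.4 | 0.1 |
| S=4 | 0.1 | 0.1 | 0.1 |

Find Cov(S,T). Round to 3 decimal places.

E[S] = 3.3,  E[T] = 0.8
E[ST] = 2.8
Cov(S,T) = E[ST] − E[S]E[T] = 2.8 − (3.3)(0.8) = 0.16

0.160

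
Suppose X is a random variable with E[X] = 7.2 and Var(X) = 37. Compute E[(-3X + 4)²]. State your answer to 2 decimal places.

642.76

E[-3X + 4] = -3·7.2 + 4 = -17.6
Var(-3X + 4) = (-3)²·37 = 333
E[(-3X + 4)²] = Var((-3X + 4)) + (E[(-3X + 4)])² = 333 + (-17.6)² = 642.76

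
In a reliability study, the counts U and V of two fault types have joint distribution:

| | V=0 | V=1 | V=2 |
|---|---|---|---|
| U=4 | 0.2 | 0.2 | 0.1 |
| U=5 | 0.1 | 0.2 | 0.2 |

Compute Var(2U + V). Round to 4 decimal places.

E[U] = 4.5,  E[V] = 1,  E[UV] = 4.6
Var(U) = 20.5 − (4.5)² = 0.25;  Var(V) = 1.6 − (1)² = 0.6
Cov(U,V) = 4.6 − (4.5)(1) = 0.1
Var(2U + V) = (2)²·0.25 + (1)²·0.6 + 2·(2)·(1)·0.1 = 2

2.0000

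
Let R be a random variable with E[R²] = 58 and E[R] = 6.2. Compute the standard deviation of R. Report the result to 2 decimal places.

4.42

var(R) = 58 − (6.2)² = 19.56
σ(R) = √19.56 ≈ 4.42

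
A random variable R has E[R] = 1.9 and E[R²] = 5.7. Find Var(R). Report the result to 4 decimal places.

2.0900

Var(R) = 5.7 − (1.9)² = 2.09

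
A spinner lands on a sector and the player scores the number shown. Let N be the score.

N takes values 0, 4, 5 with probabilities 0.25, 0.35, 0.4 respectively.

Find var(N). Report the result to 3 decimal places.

E[N] = (0)(0.25) + (4)(0.35) + (5)(0.4) = 3.4
E[N²] = (0)²(0.25) + (4)²(0.35) + (5)²(0.4) = 15.6
var(N) = E[N²] − (E[N])² = 15.6 − (3.4)² = 4.04

4.040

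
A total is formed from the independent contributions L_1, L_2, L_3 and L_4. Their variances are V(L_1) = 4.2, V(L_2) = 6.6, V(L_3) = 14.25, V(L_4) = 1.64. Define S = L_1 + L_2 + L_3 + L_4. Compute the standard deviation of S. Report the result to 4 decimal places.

By independence, V(S) = (1)²V(L_1) + (1)²V(L_2) + (1)²V(L_3) + (1)²V(L_4)
= (1)²·4.2 + (1)²·6.6 + (1)²·14.25 + (1)²·1.64 = 26.69
SD(S) = √26.69 ≈ 5.1662

5.1662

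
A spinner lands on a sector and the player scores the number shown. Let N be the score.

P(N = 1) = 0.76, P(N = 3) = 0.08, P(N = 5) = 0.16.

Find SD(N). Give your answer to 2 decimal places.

1.50

E[N] = (1)(0.76) + (3)(0.08) + (5)(0.16) = 1.8
E[N²] = (1)²(0.76) + (3)²(0.08) + (5)²(0.16) = 5.48
Var(N) = E[N²] − (E[N])² = 5.48 − (1.8)² = 2.24
SD(N) = √2.24 ≈ 1.50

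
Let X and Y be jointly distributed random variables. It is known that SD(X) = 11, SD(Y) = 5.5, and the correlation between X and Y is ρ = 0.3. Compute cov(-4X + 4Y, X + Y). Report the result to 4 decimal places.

-363.0000

Var(X) = (11)² = 121;  Var(Y) = (5.5)² = 30.25
cov(X,Y) = ρ·SD(X)·SD(Y) = 0.3·11·5.5 = 18.15
cov(-4X + 4Y, X + Y) = (-4)(1)Var(X) + (4)(1)Var(Y) + [(-4)(1) + (4)(1)]cov(X,Y)
= -4·121 + 4·30.25 + 0·18.15 = -363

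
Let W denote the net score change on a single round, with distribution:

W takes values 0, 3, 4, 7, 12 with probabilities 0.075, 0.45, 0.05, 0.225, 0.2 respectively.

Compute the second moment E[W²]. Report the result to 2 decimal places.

E[W²] = (0)²(0.075) + (3)²(0.45) + (4)²(0.05) + (7)²(0.225) + (12)²(0.2) = 44.675

44.68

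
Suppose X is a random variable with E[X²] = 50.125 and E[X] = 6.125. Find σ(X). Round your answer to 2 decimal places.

V(X) = 50.125 − (6.125)² = 12.609375
σ(X) = √12.609375 ≈ 3.55

3.55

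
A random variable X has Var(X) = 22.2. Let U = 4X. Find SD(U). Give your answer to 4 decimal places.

18.8468

Var(4X) = (4)²·22.2 = 355.2
SD(U) = √355.2 ≈ 18.8468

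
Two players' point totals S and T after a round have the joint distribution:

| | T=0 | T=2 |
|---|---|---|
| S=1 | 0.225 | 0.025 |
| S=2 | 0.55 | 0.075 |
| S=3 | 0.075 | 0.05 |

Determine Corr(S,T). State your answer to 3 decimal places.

0.204

E[S] = 1.875,  E[T] = 0.3
E[ST] = 0.65
Cov(S,T) = E[ST] − E[S]E[T] = 0.65 − (1.875)(0.3) = 0.0875
Var(S) = 0.359375,  Var(T) = 0.51
ρ = 0.0875 / √(0.359375·0.51) ≈ 0.204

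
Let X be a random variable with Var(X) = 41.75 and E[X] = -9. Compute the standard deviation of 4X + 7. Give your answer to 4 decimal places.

Var(4X + 7) = (4)²·41.75 = 668
SD(4X + 7) = √668 ≈ 25.8457

25.8457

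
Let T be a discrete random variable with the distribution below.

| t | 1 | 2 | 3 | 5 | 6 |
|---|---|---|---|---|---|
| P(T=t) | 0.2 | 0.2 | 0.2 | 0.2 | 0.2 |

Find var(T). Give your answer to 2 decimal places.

E[T] = (1)(0.2) + (2)(0.2) + (3)(0.2) + (5)(0.2) + (6)(0.2) = 3.4
E[T²] = (1)²(0.2) + (2)²(0.2) + (3)²(0.2) + (5)²(0.2) + (6)²(0.2) = 15
var(T) = E[T²] − (E[T])² = 15 − (3.4)² = 3.44

3.44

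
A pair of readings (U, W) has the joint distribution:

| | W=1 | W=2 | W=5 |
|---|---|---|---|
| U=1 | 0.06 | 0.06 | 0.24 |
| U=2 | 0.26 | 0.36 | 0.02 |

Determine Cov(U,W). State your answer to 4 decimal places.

-0.4944

E[U] = 1.64,  E[W] = 2.46
E[UW] = 3.54
Cov(U,W) = E[UW] − E[U]E[W] = 3.54 − (1.64)(2.46) = -0.4944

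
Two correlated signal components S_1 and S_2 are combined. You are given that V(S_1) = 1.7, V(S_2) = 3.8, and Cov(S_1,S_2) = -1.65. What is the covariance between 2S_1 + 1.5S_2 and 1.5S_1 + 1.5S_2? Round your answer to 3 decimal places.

4.988

Cov(2S_1 + 1.5S_2, 1.5S_1 + 1.5S_2) = (2)(1.5)V(S_1) + (1.5)(1.5)V(S_2) + [(2)(1.5) + (1.5)(1.5)]Cov(S_1,S_2)
= 3·1.7 + 2.25·3.8 + 5.25·-1.65 = 4.9875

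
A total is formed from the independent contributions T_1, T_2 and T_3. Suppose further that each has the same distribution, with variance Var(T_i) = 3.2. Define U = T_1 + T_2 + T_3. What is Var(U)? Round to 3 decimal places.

9.600

By independence, Var(U) = (1)²Var(T_1) + (1)²Var(T_2) + (1)²Var(T_3)
= (1)²·3.2 + (1)²·3.2 + (1)²·3.2 = 9.6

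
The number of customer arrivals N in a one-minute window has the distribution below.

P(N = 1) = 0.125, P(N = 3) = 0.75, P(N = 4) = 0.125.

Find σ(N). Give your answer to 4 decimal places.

E[N] = (1)(0.125) + (3)(0.75) + (4)(0.125) = 2.875
E[N²] = (1)²(0.125) + (3)²(0.75) + (4)²(0.125) = 8.875
V(N) = E[N²] − (E[N])² = 8.875 − (2.875)² = 0.609375
σ(N) = √0.609375 ≈ 0.7806

0.7806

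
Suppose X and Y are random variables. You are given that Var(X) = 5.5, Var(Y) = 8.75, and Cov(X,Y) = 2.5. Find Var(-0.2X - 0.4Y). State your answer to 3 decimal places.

Var(-0.2X - 0.4Y) = (-0.2)²·Var(X) + (-0.4)²·Var(Y) + 2·(-0.2)·(-0.4)·Cov(X,Y)
= 0.04·5.5 + 0.16·8.75 + 0.16·2.5 = 2.02

2.020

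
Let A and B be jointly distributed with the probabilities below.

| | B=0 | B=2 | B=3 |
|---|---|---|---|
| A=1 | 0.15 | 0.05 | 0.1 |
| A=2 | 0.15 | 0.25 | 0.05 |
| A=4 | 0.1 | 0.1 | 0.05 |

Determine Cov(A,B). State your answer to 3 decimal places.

E[A] = 2.2,  E[B] = 1.4
E[AB] = 3.1
Cov(A,B) = E[AB] − E[A]E[B] = 3.1 − (2.2)(1.4) = 0.02

0.020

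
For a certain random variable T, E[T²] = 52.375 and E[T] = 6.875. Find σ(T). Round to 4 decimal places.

2.2604

Var(T) = 52.375 − (6.875)² = 5.109375
σ(T) = √5.109375 ≈ 2.2604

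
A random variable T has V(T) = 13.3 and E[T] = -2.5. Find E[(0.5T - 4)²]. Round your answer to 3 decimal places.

30.888

E[0.5T - 4] = 0.5·-2.5 − 4 = -5.25
V(0.5T - 4) = (0.5)²·13.3 = 3.325
E[(0.5T - 4)²] = V((0.5T - 4)) + (E[(0.5T - 4)])² = 3.325 + (-5.25)² = 30.8875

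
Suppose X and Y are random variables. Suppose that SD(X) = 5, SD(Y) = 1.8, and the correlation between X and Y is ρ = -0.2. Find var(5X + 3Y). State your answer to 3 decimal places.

var(X) = (5)² = 25;  var(Y) = (1.8)² = 3.24
cov(X,Y) = ρ·SD(X)·SD(Y) = -0.2·5·1.8 = -1.8
var(5X + 3Y) = (5)²·var(X) + (3)²·var(Y) + 2·(5)·(3)·cov(X,Y)
= 25·25 + 9·3.24 + 30·-1.8 = 600.16

600.160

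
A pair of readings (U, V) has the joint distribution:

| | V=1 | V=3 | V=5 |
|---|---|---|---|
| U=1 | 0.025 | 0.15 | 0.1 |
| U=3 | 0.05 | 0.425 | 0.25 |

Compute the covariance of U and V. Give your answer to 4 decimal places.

0.0025

E[U] = 2.45,  E[V] = 3.55
E[UV] = 8.7
Cov(U,V) = E[UV] − E[U]E[V] = 8.7 − (2.45)(3.55) = 0.0025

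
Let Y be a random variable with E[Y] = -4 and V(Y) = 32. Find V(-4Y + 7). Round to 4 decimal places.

V(-4Y + 7) = (-4)²·V(Y) = 16·32 = 512

512.0000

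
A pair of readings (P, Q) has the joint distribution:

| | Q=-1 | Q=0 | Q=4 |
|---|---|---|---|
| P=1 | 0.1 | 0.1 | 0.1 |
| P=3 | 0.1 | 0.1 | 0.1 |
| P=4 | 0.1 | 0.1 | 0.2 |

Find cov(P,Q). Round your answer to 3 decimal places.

0.360

E[P] = 2.8,  E[Q] = 1.3
E[PQ] = 4
cov(P,Q) = E[PQ] − E[P]E[Q] = 4 − (2.8)(1.3) = 0.36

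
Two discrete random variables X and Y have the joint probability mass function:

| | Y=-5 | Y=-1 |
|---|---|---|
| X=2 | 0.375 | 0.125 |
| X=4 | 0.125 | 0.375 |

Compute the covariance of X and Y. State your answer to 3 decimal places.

E[X] = 3,  E[Y] = -3
E[XY] = -8
Cov(X,Y) = E[XY] − E[X]E[Y] = -8 − (3)(-3) = 1

1.000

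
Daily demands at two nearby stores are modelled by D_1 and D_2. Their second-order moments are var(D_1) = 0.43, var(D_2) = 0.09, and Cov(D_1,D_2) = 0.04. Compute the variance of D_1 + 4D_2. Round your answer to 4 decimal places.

2.1900

var(D_1 + 4D_2) = (1)²·var(D_1) + (4)²·var(D_2) + 2·(1)·(4)·Cov(D_1,D_2)
= 1·0.43 + 16·0.09 + 8·0.04 = 2.19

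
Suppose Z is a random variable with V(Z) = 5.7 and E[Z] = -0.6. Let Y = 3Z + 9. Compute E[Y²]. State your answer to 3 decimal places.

E[3Z + 9] = 3·-0.6 + 9 = 7.2
V(3Z + 9) = (3)²·5.7 = 51.3
E[Y²] = V(Y) + (E[Y])² = 51.3 + (7.2)² = 103.14

103.140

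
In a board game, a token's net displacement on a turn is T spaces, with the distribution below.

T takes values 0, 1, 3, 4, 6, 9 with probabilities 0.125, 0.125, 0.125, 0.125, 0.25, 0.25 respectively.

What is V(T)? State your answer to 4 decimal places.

E[T] = (0)(0.125) + (1)(0.125) + (3)(0.125) + (4)(0.125) + (6)(0.25) + (9)(0.25) = 4.75
E[T²] = (0)²(0.125) + (1)²(0.125) + (3)²(0.125) + (4)²(0.125) + (6)²(0.25) + (9)²(0.25) = 32.5
V(T) = E[T²] − (E[T])² = 32.5 − (4.75)² = 9.9375

9.9375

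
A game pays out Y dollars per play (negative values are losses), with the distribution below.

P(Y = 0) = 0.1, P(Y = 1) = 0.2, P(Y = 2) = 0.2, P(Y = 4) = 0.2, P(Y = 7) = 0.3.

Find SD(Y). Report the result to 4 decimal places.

2.5788

E[Y] = (0)(0.1) + (1)(0.2) + (2)(0.2) + (4)(0.2) + (7)(0.3) = 3.5
E[Y²] = (0)²(0.1) + (1)²(0.2) + (2)²(0.2) + (4)²(0.2) + (7)²(0.3) = 18.9
V(Y) = E[Y²] − (E[Y])² = 18.9 − (3.5)² = 6.65
SD(Y) = √6.65 ≈ 2.5788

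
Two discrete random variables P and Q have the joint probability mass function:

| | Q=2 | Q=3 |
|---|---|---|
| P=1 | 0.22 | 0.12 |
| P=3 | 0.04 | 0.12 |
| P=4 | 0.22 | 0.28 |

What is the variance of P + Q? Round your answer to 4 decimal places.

2.3444

E[P] = 2.82,  E[Q] = 2.52,  E[PQ] = 7.24
var(P) = 9.78 − (2.82)² = 1.8276;  var(Q) = 6.6 − (2.52)² = 0.2496
Cov(P,Q) = 7.24 − (2.82)(2.52) = 0.1336
var(P + Q) = (1)²·1.8276 + (1)²·0.2496 + 2·(1)·(1)·0.1336 = 2.3444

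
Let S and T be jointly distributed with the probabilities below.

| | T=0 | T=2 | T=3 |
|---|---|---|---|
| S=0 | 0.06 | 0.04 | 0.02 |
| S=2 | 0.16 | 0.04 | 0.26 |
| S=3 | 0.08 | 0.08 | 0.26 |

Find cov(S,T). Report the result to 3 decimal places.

0.311

E[S] = 2.18,  E[T] = 1.94
E[ST] = 4.54
cov(S,T) = E[ST] − E[S]E[T] = 4.54 − (2.18)(1.94) = 0.3108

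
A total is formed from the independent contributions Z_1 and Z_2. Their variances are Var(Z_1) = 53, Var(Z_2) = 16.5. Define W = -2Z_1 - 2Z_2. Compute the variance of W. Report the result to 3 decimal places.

By independence, Var(W) = (-2)²Var(Z_1) + (-2)²Var(Z_2)
= (-2)²·53 + (-2)²·16.5 = 278

278.000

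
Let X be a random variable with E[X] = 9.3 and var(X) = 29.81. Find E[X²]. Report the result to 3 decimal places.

116.300

E[X²] = var(X) + (E[X])² = 29.81 + (9.3)² = 116.3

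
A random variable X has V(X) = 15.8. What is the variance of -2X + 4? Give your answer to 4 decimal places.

63.2000

V(-2X + 4) = (-2)²·V(X) = 4·15.8 = 63.2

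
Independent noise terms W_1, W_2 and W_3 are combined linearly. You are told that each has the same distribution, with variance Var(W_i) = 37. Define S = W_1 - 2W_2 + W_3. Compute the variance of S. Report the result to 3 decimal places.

By independence, Var(S) = (1)²Var(W_1) + (-2)²Var(W_2) + (1)²Var(W_3)
= (1)²·37 + (-2)²·37 + (1)²·37 = 222

222.000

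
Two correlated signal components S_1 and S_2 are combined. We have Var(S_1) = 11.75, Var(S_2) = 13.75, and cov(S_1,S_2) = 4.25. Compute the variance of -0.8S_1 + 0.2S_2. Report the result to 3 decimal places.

Var(-0.8S_1 + 0.2S_2) = (-0.8)²·Var(S_1) + (0.2)²·Var(S_2) + 2·(-0.8)·(0.2)·cov(S_1,S_2)
= 0.64·11.75 + 0.04·13.75 + -0.32·4.25 = 6.71

6.710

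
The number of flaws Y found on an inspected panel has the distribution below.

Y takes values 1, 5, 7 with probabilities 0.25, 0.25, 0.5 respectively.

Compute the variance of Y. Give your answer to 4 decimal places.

6.0000

E[Y] = (1)(0.25) + (5)(0.25) + (7)(0.5) = 5
E[Y²] = (1)²(0.25) + (5)²(0.25) + (7)²(0.5) = 31
Var(Y) = E[Y²] − (E[Y])² = 31 − (5)² = 6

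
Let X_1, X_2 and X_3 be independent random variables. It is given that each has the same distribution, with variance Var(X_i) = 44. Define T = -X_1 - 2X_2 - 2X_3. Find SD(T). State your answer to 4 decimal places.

19.8997

By independence, Var(T) = (-1)²Var(X_1) + (-2)²Var(X_2) + (-2)²Var(X_3)
= (-1)²·44 + (-2)²·44 + (-2)²·44 = 396
SD(T) = √396 ≈ 19.8997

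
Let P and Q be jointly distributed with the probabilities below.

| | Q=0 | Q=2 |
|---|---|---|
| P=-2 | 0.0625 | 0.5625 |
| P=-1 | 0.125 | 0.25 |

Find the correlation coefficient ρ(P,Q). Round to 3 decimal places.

E[P] = -1.625,  E[Q] = 1.625
E[PQ] = -2.75
Cov(P,Q) = E[PQ] − E[P]E[Q] = -2.75 − (-1.625)(1.625) = -0.109375
var(P) = 0.234375,  var(Q) = 0.609375
ρ = -0.109375 / √(0.234375·0.609375) ≈ -0.289

-0.289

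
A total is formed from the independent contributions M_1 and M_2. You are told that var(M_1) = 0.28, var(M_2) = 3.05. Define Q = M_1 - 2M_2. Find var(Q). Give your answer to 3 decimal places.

By independence, var(Q) = (1)²var(M_1) + (-2)²var(M_2)
= (1)²·0.28 + (-2)²·3.05 = 12.48

12.480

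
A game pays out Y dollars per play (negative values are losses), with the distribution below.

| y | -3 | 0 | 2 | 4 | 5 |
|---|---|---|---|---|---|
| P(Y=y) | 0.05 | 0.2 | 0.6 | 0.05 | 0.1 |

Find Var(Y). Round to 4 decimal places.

E[Y] = (-3)(0.05) + (0)(0.2) + (2)(0.6) + (4)(0.05) + (5)(0.1) = 1.75
E[Y²] = (-3)²(0.05) + (0)²(0.2) + (2)²(0.6) + (4)²(0.05) + (5)²(0.1) = 6.15
Var(Y) = E[Y²] − (E[Y])² = 6.15 − (1.75)² = 3.0875

3.0875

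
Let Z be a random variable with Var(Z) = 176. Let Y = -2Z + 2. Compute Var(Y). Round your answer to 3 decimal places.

704.000

Var(-2Z + 2) = (-2)²·Var(Z) = 4·176 = 704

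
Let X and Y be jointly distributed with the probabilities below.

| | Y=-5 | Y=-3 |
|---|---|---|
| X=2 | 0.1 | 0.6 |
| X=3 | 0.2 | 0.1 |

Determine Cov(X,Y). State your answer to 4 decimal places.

E[X] = 2.3,  E[Y] = -3.6
E[XY] = -8.5
Cov(X,Y) = E[XY] − E[X]E[Y] = -8.5 − (2.3)(-3.6) = -0.22

-0.2200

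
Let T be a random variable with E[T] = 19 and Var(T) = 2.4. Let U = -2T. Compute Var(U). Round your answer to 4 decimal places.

9.6000

Var(-2T) = (-2)²·Var(T) = 4·2.4 = 9.6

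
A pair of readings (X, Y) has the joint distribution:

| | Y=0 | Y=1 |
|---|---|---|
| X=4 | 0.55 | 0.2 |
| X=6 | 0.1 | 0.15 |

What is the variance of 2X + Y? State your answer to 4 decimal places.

3.7275

E[X] = 4.5,  E[Y] = 0.35,  E[XY] = 1.7
Var(X) = 21 − (4.5)² = 0.75;  Var(Y) = 0.35 − (0.35)² = 0.2275
Cov(X,Y) = 1.7 − (4.5)(0.35) = 0.125
Var(2X + Y) = (2)²·0.75 + (1)²·0.2275 + 2·(2)·(1)·0.125 = 3.7275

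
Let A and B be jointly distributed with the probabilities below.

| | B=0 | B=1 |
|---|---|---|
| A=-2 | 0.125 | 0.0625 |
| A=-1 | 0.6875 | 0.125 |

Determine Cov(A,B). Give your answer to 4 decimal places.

E[A] = -1.1875,  E[B] = 0.1875
E[AB] = -0.25
Cov(A,B) = E[AB] − E[A]E[B] = -0.25 − (-1.1875)(0.1875) = -0.02734375

-0.0273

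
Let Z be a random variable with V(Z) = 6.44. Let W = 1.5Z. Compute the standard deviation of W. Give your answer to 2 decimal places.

V(1.5Z) = (1.5)²·6.44 = 14.49
σ(W) = √14.49 ≈ 3.81

3.81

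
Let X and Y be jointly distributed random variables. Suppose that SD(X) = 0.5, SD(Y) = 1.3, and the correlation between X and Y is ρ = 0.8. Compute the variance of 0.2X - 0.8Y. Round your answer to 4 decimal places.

var(X) = (0.5)² = 0.25;  var(Y) = (1.3)² = 1.69
Cov(X,Y) = ρ·SD(X)·SD(Y) = 0.8·0.5·1.3 = 0.52
var(0.2X - 0.8Y) = (0.2)²·var(X) + (-0.8)²·var(Y) + 2·(0.2)·(-0.8)·Cov(X,Y)
= 0.04·0.25 + 0.64·1.69 + -0.32·0.52 = 0.9252

0.9252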